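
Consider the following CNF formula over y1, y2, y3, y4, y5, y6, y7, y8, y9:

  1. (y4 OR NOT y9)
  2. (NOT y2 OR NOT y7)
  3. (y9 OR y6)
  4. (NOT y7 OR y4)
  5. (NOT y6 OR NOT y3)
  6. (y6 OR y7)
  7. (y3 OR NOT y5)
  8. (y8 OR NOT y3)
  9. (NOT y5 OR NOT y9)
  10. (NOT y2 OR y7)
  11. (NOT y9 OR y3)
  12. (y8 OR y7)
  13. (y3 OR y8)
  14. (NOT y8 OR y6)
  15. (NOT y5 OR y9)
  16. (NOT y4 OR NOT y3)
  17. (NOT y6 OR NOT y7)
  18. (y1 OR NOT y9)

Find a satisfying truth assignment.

y1=0, y2=0, y3=0, y4=0, y5=0, y6=1, y7=0, y8=1, y9=0

Pure literal: y2 appears only negated; assign y2 = False.
y5 occurs only negated in the remaining clauses — set y5 = False.
Set y1 = False and propagate.
  then y9 is forced to False.
  then y6 is forced to True.
  then y3 is forced to False.
  then y8 is forced to True.
  then y7 is forced to False.
y4 is now unconstrained; take y4 = False.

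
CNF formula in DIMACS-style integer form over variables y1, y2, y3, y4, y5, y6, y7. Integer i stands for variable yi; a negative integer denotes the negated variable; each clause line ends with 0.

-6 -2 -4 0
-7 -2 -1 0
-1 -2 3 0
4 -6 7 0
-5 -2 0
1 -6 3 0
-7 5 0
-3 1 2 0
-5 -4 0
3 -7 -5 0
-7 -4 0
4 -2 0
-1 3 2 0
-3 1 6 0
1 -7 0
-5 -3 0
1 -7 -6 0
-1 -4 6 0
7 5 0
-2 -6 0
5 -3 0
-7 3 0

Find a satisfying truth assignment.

y1=F, y2=F, y3=F, y4=F, y5=T, y6=F, y7=F

Check each clause:
  1. (¬y6 ∨ ¬y2 ∨ ¬y4) — ¬y6 is true.
  2. (¬y1 ∨ ¬y7 ∨ ¬y2) — ¬y7 is true.
  3. (y3 ∨ ¬y2 ∨ ¬y1) — ¬y2 is true.
  4. (y7 ∨ ¬y6 ∨ y4) — ¬y6 is true.
  5. (¬y2 ∨ ¬y5) — ¬y2 is true.
  6. (y3 ∨ y1 ∨ ¬y6) — ¬y6 is true.
  7. (y5 ∨ ¬y7) — ¬y7 is true.
  8. (¬y3 ∨ y1 ∨ y2) — ¬y3 is true.
  9. (¬y5 ∨ ¬y4) — ¬y4 is true.
  10. (y3 ∨ ¬y5 ∨ ¬y7) — ¬y7 is true.
  11. (¬y7 ∨ ¬y4) — ¬y7 is true.
  12. (¬y2 ∨ y4) — ¬y2 is true.
  13. (¬y1 ∨ y3 ∨ y2) — ¬y1 is true.
  14. (y1 ∨ ¬y3 ∨ y6) — ¬y3 is true.
  15. (y1 ∨ ¬y7) — ¬y7 is true.
  16. (¬y3 ∨ ¬y5) — ¬y3 is true.
  17. (y1 ∨ ¬y7 ∨ ¬y6) — ¬y6 is true.
  18. (y6 ∨ ¬y1 ∨ ¬y4) — ¬y4 is true.
  19. (y5 ∨ y7) — y5 is true.
  20. (¬y2 ∨ ¬y6) — ¬y6 is true.
  21. (y5 ∨ ¬y3) — ¬y3 is true.
  22. (y3 ∨ ¬y7) — ¬y7 is true.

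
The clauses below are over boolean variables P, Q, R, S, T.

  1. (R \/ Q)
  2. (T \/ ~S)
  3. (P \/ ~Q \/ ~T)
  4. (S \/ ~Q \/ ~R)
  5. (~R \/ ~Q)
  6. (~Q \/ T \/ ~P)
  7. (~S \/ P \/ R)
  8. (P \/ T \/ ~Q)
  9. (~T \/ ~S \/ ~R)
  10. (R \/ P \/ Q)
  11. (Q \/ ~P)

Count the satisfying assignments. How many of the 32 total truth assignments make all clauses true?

The models are:
  P=0 Q=0 R=1 S=0 T=0
  P=0 Q=0 R=1 S=0 T=1
  P=1 Q=1 R=0 S=0 T=1
  P=1 Q=1 R=0 S=1 T=1
Count: 4.

4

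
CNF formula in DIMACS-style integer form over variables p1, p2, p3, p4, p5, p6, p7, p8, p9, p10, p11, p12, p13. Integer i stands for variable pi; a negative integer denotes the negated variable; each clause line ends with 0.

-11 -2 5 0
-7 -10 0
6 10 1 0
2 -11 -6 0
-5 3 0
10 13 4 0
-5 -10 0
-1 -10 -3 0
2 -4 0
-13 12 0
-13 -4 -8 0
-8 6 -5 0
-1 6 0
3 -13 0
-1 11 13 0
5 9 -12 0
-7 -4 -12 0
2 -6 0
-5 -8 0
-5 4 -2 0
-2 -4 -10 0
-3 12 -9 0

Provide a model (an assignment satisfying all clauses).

Pure literal: p8 appears only negated; assign p8 = False.
Set p1 = False and propagate.
Try p2 = True.
Branch on p3: take p3 = False.
  then p5 is forced to False.
  then p11 is forced to False.
  then p13 is forced to False.
The remaining clauses are satisfied by p4 = True, p6 = True, p7 = True, p9 = False, p10 = False, p12 = False.
Every clause has at least one true literal under this assignment.

p1 = F, p2 = T, p3 = F, p4 = T, p5 = F, p6 = T, p7 = T, p8 = F, p9 = F, p10 = F, p11 = F, p12 = F, p13 = F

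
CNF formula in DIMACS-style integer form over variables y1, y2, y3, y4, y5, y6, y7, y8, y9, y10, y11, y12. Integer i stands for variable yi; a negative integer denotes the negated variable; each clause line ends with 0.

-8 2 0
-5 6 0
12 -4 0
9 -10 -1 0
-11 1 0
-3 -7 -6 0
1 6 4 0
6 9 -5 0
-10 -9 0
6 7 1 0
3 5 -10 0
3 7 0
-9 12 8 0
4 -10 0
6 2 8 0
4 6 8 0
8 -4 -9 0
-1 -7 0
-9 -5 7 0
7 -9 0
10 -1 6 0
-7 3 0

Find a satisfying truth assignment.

y1=True  y2=True  y3=True  y4=False  y5=True  y6=True  y7=False  y8=False  y9=False  y10=False  y11=False  y12=False

y2 occurs only positively in the remaining clauses — set y2 = True.
Pure literal: y11 appears only negated; assign y11 = False.
Try y1 = True.
  then y7 is forced to False.
  then y3 is forced to True.
  then y9 is forced to False.
  then y10 is forced to False.
  then y6 is forced to True.
Branch on y4: take y4 = False.
y5, y8, y12 are now unconstrained; take y5 = True, y8 = False, y12 = False.
Every clause has at least one true literal under this assignment.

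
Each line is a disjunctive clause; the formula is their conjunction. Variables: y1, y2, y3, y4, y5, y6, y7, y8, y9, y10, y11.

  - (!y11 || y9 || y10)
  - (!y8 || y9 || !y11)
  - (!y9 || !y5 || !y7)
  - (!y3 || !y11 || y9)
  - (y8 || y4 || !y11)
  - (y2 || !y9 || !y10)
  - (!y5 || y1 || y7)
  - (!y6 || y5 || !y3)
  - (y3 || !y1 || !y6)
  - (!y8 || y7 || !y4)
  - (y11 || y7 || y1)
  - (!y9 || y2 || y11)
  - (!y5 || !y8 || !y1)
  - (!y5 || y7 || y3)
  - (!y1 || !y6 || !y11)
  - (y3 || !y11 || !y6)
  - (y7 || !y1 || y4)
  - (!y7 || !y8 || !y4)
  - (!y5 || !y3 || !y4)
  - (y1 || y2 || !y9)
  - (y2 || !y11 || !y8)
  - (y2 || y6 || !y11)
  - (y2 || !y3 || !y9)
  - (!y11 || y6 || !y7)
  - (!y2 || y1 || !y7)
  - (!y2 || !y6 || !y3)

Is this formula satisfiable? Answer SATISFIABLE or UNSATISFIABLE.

Branch on y1: take y1 = True.
Branch on y2: take y2 = True.
For the remaining variables, y3 = True, y4 = False, y5 = False, y6 = False, y7 = True, y8 = False, y9 = False, y10 = False, y11 = False works.
Every clause has at least one true literal under this assignment.
So y1=T, y2=T, y3=T, y4=F, y5=F, y6=F, y7=T, y8=F, y9=F, y10=F, y11=F is a satisfying assignment.

SATISFIABLE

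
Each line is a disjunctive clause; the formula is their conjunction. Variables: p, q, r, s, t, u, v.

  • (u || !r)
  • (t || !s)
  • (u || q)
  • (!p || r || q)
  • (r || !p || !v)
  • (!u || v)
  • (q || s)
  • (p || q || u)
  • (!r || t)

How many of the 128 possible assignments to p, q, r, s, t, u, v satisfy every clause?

19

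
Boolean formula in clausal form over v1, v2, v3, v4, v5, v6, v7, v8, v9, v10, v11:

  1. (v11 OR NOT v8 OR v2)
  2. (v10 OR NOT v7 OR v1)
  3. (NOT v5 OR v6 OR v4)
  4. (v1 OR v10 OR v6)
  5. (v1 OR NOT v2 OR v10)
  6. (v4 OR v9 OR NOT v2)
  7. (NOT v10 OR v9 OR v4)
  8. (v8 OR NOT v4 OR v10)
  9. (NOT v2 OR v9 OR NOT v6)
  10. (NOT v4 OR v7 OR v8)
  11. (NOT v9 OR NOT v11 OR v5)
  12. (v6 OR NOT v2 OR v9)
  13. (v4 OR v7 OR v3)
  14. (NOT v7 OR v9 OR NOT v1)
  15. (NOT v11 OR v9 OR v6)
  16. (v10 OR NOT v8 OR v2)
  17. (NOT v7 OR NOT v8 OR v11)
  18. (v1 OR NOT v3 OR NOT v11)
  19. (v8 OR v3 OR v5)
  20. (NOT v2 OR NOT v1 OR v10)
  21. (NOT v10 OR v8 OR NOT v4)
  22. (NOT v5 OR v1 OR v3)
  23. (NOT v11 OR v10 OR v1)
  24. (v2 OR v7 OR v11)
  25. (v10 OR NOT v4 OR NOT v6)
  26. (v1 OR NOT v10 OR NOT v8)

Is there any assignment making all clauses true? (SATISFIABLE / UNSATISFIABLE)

SATISFIABLE

Try v1 = True.
Set v2 = True and propagate.
  then v10 is forced to True.
The remaining clauses are satisfied by v3 = True, v4 = False, v5 = True, v6 = True, v7 = False, v8 = False, v9 = True, v11 = False.
Every clause has at least one true literal under this assignment.
So v1 = True, v2 = True, v3 = True, v4 = False, v5 = True, v6 = True, v7 = False, v8 = False, v9 = True, v10 = True, v11 = False is a satisfying assignment.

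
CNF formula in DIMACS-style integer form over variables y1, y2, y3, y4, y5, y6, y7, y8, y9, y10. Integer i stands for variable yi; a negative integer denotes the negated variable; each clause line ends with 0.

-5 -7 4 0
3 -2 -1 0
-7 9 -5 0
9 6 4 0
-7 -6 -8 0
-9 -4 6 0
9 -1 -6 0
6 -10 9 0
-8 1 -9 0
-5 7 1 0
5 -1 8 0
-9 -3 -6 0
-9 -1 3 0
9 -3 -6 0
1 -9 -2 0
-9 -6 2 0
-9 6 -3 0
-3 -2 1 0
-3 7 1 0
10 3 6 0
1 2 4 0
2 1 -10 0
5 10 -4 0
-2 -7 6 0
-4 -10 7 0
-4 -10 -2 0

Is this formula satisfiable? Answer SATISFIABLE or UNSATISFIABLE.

SATISFIABLE

Branch on y1: take y1 = True.
Branch on y2: take y2 = True.
  then y3 is forced to True.
For the remaining variables, y4 = True, y5 = True, y6 = False, y7 = False, y8 = False, y9 = False, y10 = False works.
Every clause has at least one true literal under this assignment.
So y1=True, y2=True, y3=True, y4=True, y5=True, y6=False, y7=False, y8=False, y9=False, y10=False is a satisfying assignment.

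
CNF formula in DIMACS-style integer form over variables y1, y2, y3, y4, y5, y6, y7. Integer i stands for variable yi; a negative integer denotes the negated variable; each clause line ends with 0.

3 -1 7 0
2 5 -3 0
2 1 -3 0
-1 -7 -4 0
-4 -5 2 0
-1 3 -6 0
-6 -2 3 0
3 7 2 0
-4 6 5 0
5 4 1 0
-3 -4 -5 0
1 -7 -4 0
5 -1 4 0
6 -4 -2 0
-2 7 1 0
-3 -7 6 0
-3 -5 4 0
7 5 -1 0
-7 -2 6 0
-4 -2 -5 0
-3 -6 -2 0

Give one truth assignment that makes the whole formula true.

y1=1, y2=0, y3=0, y4=0, y5=1, y6=0, y7=1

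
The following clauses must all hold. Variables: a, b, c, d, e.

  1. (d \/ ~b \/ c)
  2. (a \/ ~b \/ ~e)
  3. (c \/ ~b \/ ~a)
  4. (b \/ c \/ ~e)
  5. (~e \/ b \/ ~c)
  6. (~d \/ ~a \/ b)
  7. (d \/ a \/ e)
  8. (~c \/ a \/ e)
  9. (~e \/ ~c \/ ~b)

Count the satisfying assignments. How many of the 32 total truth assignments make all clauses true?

Satisfying assignments:
  a=0 b=0 c=0 d=1 e=0
  a=0 b=1 c=0 d=1 e=0
  a=1 b=0 c=0 d=0 e=0
  a=1 b=0 c=1 d=0 e=0
  a=1 b=1 c=1 d=0 e=0
  a=1 b=1 c=1 d=1 e=0
That's 6 in total.

6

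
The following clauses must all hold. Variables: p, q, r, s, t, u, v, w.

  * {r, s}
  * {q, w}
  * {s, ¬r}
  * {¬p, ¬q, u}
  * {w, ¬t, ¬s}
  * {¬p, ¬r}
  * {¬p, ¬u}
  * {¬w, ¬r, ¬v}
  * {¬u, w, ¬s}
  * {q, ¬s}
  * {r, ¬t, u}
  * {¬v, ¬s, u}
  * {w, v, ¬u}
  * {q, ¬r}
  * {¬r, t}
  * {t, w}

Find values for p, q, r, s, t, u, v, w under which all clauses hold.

p = False, q = True, r = False, s = True, t = True, u = True, v = False, w = True

p occurs only negated in the remaining clauses — set p = False.
Set q = True and propagate.
For the remaining variables, r = False, s = True, t = True, u = True, v = False, w = True works.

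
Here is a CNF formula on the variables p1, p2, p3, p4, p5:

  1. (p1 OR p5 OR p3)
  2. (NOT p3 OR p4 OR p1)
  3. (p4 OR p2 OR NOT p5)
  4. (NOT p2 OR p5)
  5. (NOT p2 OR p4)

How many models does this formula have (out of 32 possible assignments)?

13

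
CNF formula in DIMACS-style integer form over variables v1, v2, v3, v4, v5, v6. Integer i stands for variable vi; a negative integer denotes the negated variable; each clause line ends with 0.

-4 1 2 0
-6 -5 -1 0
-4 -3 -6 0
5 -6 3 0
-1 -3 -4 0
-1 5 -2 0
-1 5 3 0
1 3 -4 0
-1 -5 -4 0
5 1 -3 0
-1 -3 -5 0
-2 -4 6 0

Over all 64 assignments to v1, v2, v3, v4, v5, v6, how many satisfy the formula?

14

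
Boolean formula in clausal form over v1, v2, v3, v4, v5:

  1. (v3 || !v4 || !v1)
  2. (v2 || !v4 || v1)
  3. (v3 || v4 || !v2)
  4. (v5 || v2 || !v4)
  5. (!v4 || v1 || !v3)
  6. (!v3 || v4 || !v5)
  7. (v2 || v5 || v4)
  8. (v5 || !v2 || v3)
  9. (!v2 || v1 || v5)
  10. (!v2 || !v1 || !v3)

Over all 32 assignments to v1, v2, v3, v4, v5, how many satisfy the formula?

4

Satisfying assignments:
  v1=0 v2=0 v3=0 v4=0 v5=1
  v1=0 v2=1 v3=0 v4=1 v5=1
  v1=1 v2=0 v3=0 v4=0 v5=1
  v1=1 v2=0 v3=1 v4=1 v5=1
That's 4 in total.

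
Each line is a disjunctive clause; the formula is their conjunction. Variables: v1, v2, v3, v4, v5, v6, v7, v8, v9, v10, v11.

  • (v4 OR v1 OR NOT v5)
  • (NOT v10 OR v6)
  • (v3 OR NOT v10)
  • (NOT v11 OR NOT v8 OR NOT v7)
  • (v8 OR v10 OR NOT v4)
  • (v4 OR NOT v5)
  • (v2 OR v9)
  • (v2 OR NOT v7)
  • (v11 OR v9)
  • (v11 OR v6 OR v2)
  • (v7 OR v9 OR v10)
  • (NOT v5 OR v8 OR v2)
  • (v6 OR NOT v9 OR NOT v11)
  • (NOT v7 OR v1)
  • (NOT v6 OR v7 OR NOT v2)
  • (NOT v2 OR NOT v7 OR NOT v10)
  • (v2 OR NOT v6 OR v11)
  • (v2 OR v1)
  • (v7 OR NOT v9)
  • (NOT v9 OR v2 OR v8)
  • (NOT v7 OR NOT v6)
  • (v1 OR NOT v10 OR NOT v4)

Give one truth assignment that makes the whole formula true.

v1=T, v2=T, v3=T, v4=F, v5=F, v6=F, v7=T, v8=F, v9=T, v10=F, v11=F

Pure literal: v1 appears only positively; assign v1 = True.
Pure literal: v3 appears only positively; assign v3 = True.
Branch on v2: take v2 = True.
Try v4 = False.
  then v5 is forced to False.
The remaining clauses are satisfied by v6 = False, v7 = True, v8 = False, v9 = True, v10 = False, v11 = False.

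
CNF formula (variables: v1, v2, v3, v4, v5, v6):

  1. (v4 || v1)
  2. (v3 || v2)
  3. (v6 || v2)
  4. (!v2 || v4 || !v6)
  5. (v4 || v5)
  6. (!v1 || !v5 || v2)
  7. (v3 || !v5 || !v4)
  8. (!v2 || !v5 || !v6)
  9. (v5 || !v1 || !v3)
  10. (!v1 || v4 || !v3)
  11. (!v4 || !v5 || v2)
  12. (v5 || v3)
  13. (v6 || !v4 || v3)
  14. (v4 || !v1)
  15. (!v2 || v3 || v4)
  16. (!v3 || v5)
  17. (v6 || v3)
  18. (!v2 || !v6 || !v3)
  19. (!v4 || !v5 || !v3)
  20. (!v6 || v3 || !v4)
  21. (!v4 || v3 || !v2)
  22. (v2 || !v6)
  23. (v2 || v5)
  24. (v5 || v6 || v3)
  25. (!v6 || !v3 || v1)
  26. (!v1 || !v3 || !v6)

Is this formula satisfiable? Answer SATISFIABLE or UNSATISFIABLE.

v3 = True:
  propagation gives v5=True, v4=False, v1=True; an empty clause results — contradiction.
v3 = False:
  propagation gives v2=True, v5=True, v4=False; an empty clause results — contradiction.
Every branch closes, so no satisfying assignment exists.

UNSATISFIABLE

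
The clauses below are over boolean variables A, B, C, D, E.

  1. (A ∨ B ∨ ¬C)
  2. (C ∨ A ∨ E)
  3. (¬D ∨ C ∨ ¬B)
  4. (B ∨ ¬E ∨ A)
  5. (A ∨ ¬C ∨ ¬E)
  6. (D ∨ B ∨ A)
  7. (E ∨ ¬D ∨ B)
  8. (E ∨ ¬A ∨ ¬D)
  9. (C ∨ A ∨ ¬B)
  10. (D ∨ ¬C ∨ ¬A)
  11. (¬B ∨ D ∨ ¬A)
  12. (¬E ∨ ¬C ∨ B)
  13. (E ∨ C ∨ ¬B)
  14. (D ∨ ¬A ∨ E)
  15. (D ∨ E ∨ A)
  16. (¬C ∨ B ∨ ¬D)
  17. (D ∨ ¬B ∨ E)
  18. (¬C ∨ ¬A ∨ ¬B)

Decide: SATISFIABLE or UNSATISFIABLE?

SATISFIABLE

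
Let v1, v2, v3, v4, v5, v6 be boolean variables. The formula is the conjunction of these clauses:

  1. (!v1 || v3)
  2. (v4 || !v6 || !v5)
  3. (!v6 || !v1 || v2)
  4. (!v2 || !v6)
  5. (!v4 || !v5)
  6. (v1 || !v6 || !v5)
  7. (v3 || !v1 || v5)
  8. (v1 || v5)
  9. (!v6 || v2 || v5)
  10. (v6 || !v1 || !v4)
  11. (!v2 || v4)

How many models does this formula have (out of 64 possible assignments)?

4

The models are:
  v1=F v2=F v3=F v4=F v5=T v6=F
  v1=F v2=F v3=T v4=F v5=T v6=F
  v1=T v2=F v3=T v4=F v5=F v6=F
  v1=T v2=F v3=T v4=F v5=T v6=F
Count: 4.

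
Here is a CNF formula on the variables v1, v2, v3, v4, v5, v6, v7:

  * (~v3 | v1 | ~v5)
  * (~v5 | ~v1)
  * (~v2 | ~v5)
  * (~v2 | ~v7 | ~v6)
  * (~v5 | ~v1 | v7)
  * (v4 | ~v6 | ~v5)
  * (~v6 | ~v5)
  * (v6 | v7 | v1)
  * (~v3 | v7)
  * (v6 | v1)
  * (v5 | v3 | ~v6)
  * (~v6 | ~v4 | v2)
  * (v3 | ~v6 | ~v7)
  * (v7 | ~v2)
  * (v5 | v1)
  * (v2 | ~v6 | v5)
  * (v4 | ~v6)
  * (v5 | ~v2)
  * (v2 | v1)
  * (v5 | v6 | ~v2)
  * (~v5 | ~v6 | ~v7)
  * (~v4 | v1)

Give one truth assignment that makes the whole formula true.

v1 = True  v2 = False  v3 = False  v4 = True  v5 = False  v6 = False  v7 = True

Try v1 = True.
  then v5 is forced to False.
  then v2 is forced to False.
  then v6 is forced to False.
For the remaining variables, v3 = False, v4 = True, v7 = True works.
Check each clause:
  1. (~v3 | v1 | ~v5) — v1 is true.
  2. (~v5 | ~v1) — ~v5 is true.
  3. (~v5 | ~v2) — ~v5 is true.
  4. (~v2 | ~v7 | ~v6) — ~v6 is true.
  5. (~v1 | v7 | ~v5) — ~v5 is true.
  6. (v4 | ~v6 | ~v5) — ~v6 is true.
  7. (~v6 | ~v5) — ~v6 is true.
  8. (v6 | v1 | v7) — v1 is true.
  9. (~v3 | v7) — ~v3 is true.
  10. (v1 | v6) — v1 is true.
  11. (~v6 | v3 | v5) — ~v6 is true.
  12. (~v6 | v2 | ~v4) — ~v6 is true.
  13. (v3 | ~v6 | ~v7) — ~v6 is true.
  14. (v7 | ~v2) — ~v2 is true.
  15. (v5 | v1) — v1 is true.
  16. (v2 | v5 | ~v6) — ~v6 is true.
  17. (v4 | ~v6) — ~v6 is true.
  18. (~v2 | v5) — ~v2 is true.
  19. (v2 | v1) — v1 is true.
  20. (~v2 | v6 | v5) — ~v2 is true.
  21. (~v6 | ~v7 | ~v5) — ~v6 is true.
  22. (~v4 | v1) — v1 is true.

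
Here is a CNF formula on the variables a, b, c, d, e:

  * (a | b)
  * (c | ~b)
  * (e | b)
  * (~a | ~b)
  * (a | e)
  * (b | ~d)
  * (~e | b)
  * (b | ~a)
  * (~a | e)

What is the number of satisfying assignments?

The models are:
  a=0 b=1 c=1 d=0 e=1
  a=0 b=1 c=1 d=1 e=1
Count: 2.

2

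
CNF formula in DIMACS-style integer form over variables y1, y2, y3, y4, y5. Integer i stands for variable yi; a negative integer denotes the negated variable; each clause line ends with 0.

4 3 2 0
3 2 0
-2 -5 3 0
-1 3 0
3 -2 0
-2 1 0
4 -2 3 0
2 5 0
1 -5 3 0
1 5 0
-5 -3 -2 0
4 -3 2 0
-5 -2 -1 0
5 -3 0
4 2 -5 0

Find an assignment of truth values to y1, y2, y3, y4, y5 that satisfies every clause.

y4 occurs only positively in the remaining clauses — set y4 = True.
Set y1 = True and propagate.
  then y3 is forced to True.
  then y5 is forced to True.
  then y2 is forced to False.

y1=1, y2=0, y3=1, y4=1, y5=1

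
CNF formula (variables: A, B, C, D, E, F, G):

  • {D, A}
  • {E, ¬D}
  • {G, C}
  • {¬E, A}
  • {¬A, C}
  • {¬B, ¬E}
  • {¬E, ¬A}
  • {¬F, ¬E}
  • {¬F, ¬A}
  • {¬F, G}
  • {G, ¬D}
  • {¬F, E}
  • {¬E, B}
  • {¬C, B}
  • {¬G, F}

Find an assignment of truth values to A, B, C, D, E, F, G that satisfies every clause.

A=T, B=T, C=T, D=F, E=F, F=F, G=F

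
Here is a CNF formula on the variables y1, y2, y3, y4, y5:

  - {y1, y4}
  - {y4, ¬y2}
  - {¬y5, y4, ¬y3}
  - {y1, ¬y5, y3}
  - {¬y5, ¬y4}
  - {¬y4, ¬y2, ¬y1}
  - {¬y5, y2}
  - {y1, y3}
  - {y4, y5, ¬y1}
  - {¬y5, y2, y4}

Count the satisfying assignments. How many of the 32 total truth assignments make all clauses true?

The models are:
  y1=F y2=F y3=T y4=T y5=F
  y1=F y2=T y3=T y4=T y5=F
  y1=T y2=F y3=F y4=T y5=F
  y1=T y2=F y3=T y4=T y5=F
Count: 4.

4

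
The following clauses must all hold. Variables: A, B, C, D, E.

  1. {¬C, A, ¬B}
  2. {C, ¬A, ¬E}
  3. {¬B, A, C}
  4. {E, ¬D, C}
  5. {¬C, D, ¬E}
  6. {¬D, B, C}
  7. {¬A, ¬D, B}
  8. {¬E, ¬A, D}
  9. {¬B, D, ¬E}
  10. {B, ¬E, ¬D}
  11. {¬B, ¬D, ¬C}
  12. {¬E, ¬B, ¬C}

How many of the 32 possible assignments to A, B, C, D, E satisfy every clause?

8

Split on B, then C.
  B=T, C=T: remaining (A,D,E) ∈ {(T,F,F)} — 1.
  B=T, C=F: remaining (A,D,E) ∈ {(T,F,F)} — 1.
  B=F, C=T: remaining (A,D,E) ∈ {(F,F,F); (F,T,F); (T,F,F)} — 3.
  B=F, C=F: remaining (A,D,E) ∈ {(F,F,F); (F,F,T); (T,F,F)} — 3.
Total: 1 + 1 + 3 + 3 = 8.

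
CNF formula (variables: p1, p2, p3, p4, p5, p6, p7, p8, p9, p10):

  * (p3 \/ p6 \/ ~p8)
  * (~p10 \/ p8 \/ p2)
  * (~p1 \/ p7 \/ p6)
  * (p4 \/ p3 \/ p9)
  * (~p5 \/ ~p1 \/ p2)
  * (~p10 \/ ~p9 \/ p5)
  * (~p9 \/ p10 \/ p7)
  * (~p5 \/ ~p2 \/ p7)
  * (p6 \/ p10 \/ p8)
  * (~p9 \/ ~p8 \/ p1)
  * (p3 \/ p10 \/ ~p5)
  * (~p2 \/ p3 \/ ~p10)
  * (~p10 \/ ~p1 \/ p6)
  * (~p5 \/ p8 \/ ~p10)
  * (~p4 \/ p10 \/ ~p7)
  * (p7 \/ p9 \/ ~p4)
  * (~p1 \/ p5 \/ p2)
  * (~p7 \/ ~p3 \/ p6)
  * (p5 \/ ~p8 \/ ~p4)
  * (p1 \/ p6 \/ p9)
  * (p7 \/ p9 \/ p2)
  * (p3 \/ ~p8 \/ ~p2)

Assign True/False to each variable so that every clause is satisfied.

p1 = 0  p2 = 1  p3 = 1  p4 = 0  p5 = 1  p6 = 1  p7 = 1  p8 = 0  p9 = 1  p10 = 0

Pure literal: p6 appears only positively; assign p6 = True.
Set p1 = False and propagate.
Set p2 = True and propagate.
For the remaining variables, p3 = True, p4 = False, p5 = True, p7 = True, p8 = False, p9 = True, p10 = False works.
Check each clause:
  1. (~p8 \/ p6 \/ p3) — ~p8 is true.
  2. (p2 \/ ~p10 \/ p8) — p2 is true.
  3. (p7 \/ p6 \/ ~p1) — ~p1 is true.
  4. (p9 \/ p4 \/ p3) — p9 is true.
  5. (~p1 \/ p2 \/ ~p5) — p2 is true.
  6. (p5 \/ ~p9 \/ ~p10) — p5 is true.
  7. (~p9 \/ p10 \/ p7) — p7 is true.
  8. (p7 \/ ~p5 \/ ~p2) — p7 is true.
  9. (p10 \/ p8 \/ p6) — p6 is true.
  10. (p1 \/ ~p9 \/ ~p8) — ~p8 is true.
  11. (~p5 \/ p10 \/ p3) — p3 is true.
  12. (~p10 \/ p3 \/ ~p2) — p3 is true.
  13. (~p10 \/ p6 \/ ~p1) — ~p1 is true.
  14. (~p5 \/ ~p10 \/ p8) — ~p10 is true.
  15. (~p7 \/ ~p4 \/ p10) — ~p4 is true.
  16. (p7 \/ ~p4 \/ p9) — p9 is true.
  17. (~p1 \/ p2 \/ p5) — p2 is true.
  18. (~p7 \/ p6 \/ ~p3) — p6 is true.
  19. (~p4 \/ ~p8 \/ p5) — ~p8 is true.
  20. (p1 \/ p9 \/ p6) — p9 is true.
  21. (p7 \/ p2 \/ p9) — p9 is true.
  22. (~p8 \/ p3 \/ ~p2) — ~p8 is true.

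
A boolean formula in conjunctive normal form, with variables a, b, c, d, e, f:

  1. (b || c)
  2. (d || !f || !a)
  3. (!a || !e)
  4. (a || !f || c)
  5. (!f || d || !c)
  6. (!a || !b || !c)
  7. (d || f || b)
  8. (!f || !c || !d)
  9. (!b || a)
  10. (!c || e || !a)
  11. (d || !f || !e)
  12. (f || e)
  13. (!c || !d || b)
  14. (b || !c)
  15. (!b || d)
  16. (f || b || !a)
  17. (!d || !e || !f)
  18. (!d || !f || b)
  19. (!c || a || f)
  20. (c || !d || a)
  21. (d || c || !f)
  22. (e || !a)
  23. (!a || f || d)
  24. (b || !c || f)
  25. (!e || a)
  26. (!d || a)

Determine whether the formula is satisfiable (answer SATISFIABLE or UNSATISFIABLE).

UNSATISFIABLE

f = True:
  d = True:
    propagation gives c=False, b=True, a=True, e=False; an empty clause results — contradiction.
  d = False:
    propagation gives a=False, c=True; an empty clause results — contradiction.
f = False:
  propagation gives e=True, a=False; an empty clause results — contradiction.
Every branch closes, so no satisfying assignment exists.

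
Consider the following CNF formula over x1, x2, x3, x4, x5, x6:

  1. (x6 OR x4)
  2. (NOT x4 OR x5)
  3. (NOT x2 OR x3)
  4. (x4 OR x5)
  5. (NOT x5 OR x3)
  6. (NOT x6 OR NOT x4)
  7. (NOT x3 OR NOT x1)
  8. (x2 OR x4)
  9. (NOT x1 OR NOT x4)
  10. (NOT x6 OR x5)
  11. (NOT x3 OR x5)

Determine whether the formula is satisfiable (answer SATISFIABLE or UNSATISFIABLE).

SATISFIABLE

Pure literal: x1 appears only negated; assign x1 = False.
Try x2 = False.
  then x4 is forced to True.
  then x5 is forced to True.
  then x3 is forced to True.
  then x6 is forced to False.
Every clause has at least one true literal under this assignment.
So x1 = F  x2 = F  x3 = T  x4 = T  x5 = T  x6 = F is a satisfying assignment.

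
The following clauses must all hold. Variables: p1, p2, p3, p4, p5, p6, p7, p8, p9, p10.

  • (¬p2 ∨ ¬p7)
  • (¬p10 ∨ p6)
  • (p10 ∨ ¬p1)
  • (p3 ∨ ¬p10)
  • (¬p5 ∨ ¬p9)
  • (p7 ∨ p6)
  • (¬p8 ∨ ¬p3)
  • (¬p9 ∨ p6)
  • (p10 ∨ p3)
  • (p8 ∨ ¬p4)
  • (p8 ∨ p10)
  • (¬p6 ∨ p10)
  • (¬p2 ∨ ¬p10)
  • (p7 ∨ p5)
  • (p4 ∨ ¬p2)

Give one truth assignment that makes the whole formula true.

p1 occurs only negated in the remaining clauses — set p1 = False.
Pure literal: p2 appears only negated; assign p2 = False.
Branch on p3: take p3 = True.
  then p8 is forced to False.
  then p4 is forced to False.
  then p10 is forced to True.
  then p6 is forced to True.
Try p5 = False.
  then p7 is forced to True.
p9 is now unconstrained; take p9 = True.

p1=False, p2=False, p3=True, p4=False, p5=False, p6=True, p7=True, p8=False, p9=True, p10=True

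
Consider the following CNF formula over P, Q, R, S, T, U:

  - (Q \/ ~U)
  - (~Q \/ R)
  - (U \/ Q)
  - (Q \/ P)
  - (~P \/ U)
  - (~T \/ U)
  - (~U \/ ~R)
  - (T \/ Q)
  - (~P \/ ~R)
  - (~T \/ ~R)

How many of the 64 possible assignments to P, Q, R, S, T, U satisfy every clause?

Satisfying assignments:
  P=F Q=T R=T S=F T=F U=F
  P=F Q=T R=T S=T T=F U=F
That's 2 in total.

2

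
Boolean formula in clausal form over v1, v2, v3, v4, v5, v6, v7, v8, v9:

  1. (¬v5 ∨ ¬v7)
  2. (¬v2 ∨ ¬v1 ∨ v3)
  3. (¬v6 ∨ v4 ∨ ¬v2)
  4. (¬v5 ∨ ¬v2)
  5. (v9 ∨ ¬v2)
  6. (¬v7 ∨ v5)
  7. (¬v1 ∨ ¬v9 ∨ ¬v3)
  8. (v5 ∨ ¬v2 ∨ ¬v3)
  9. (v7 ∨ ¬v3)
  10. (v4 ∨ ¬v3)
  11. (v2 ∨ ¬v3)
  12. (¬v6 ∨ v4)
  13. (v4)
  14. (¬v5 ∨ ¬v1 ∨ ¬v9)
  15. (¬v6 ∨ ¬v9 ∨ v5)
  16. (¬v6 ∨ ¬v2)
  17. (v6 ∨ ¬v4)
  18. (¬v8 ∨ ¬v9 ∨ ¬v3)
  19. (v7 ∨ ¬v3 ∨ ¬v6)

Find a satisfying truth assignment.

v1=F  v2=F  v3=F  v4=T  v5=T  v6=T  v7=F  v8=T  v9=T

(v4) is a unit clause, so v4 = True.
(v6) is a unit clause, so v6 = True.
(¬v2) is a unit clause, so v2 = False.
Unit propagation: (¬v3) forces v3 = False.
v1 occurs only negated in the remaining clauses — set v1 = False.
v7 occurs only negated in the remaining clauses — set v7 = False.
Set v5 = True and propagate.
v8, v9 are now unconstrained; take v8 = True, v9 = True.
Every clause has at least one true literal under this assignment.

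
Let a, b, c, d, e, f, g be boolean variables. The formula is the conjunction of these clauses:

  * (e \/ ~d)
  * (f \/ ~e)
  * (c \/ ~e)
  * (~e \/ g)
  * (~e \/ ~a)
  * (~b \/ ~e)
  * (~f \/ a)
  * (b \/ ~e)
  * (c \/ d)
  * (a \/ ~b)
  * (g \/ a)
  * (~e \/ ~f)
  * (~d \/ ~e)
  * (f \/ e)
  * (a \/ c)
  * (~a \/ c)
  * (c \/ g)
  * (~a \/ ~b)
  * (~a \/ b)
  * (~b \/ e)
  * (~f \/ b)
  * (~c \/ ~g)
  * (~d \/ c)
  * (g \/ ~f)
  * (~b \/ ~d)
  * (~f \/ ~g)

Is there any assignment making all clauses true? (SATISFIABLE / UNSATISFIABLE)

e = True:
  propagation gives f=True; an empty clause results — contradiction.
e = False:
  propagation gives d=False, c=True, f=True, a=True; an empty clause results — contradiction.
Every branch closes, so no satisfying assignment exists.

UNSATISFIABLE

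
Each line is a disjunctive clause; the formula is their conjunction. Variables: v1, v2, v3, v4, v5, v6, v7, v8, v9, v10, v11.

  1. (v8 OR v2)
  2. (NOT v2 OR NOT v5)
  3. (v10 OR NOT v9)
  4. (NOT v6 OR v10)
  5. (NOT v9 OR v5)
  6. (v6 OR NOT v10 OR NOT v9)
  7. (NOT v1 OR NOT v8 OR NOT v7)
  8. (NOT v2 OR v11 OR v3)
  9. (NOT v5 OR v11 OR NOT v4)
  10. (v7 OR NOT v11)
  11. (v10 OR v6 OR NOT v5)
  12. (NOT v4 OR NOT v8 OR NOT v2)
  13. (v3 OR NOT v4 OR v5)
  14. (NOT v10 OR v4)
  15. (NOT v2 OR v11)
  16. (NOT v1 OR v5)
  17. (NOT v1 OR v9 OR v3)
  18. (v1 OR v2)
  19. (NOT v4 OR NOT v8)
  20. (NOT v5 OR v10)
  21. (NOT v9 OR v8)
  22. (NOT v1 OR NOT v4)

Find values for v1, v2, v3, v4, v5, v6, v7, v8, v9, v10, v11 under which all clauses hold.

v1=False  v2=True  v3=False  v4=False  v5=False  v6=False  v7=True  v8=False  v9=False  v10=False  v11=True

Check each clause:
  1. (v2 OR v8) — v2 is true.
  2. (NOT v5 OR NOT v2) — NOT v5 is true.
  3. (NOT v9 OR v10) — NOT v9 is true.
  4. (v10 OR NOT v6) — NOT v6 is true.
  5. (v5 OR NOT v9) — NOT v9 is true.
  6. (NOT v10 OR NOT v9 OR v6) — NOT v10 is true.
  7. (NOT v8 OR NOT v1 OR NOT v7) — NOT v8 is true.
  8. (v11 OR NOT v2 OR v3) — v11 is true.
  9. (v11 OR NOT v5 OR NOT v4) — v11 is true.
  10. (v7 OR NOT v11) — v7 is true.
  11. (NOT v5 OR v10 OR v6) — NOT v5 is true.
  12. (NOT v4 OR NOT v2 OR NOT v8) — NOT v8 is true.
  13. (NOT v4 OR v3 OR v5) — NOT v4 is true.
  14. (NOT v10 OR v4) — NOT v10 is true.
  15. (NOT v2 OR v11) — v11 is true.
  16. (v5 OR NOT v1) — NOT v1 is true.
  17. (NOT v1 OR v3 OR v9) — NOT v1 is true.
  18. (v2 OR v1) — v2 is true.
  19. (NOT v8 OR NOT v4) — NOT v8 is true.
  20. (NOT v5 OR v10) — NOT v5 is true.
  21. (NOT v9 OR v8) — NOT v9 is true.
  22. (NOT v1 OR NOT v4) — NOT v4 is true.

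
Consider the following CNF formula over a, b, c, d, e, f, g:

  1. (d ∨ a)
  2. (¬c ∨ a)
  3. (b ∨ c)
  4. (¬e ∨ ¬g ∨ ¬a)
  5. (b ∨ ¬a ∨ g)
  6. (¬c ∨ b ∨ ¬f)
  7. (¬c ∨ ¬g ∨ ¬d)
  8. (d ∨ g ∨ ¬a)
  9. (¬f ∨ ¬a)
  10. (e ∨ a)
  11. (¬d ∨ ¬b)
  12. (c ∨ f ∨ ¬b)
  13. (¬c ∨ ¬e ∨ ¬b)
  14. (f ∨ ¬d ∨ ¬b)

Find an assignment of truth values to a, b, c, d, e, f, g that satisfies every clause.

a = T, b = F, c = T, d = F, e = F, f = F, g = T

Try a = True.
  then f is forced to False.
Try b = False.
  then c is forced to True.
  then g is forced to True.
  then e is forced to False.
  then d is forced to False.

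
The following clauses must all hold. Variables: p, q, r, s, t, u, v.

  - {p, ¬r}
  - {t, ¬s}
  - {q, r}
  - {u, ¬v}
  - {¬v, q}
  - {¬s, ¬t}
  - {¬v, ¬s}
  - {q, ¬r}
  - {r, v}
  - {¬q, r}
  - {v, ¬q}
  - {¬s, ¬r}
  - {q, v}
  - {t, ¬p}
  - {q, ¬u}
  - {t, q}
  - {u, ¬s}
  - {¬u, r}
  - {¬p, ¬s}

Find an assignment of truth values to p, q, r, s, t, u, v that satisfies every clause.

p = T, q = T, r = T, s = F, t = T, u = T, v = T

s occurs only negated in the remaining clauses — set s = False.
Branch on p: take p = True.
  then t is forced to True.
Try q = True.
  then r is forced to True.
  then v is forced to True.
  then u is forced to True.
Every clause has at least one true literal under this assignment.
Check each clause:
  1. {¬r, p} — p is true.
  2. {¬s, t} — ¬s is true.
  3. {q, r} — q is true.
  4. {¬v, u} — u is true.
  5. {q, ¬v} — q is true.
  6. {¬t, ¬s} — ¬s is true.
  7. {¬s, ¬v} — ¬s is true.
  8. {¬r, q} — q is true.
  9. {v, r} — r is true.
  10. {r, ¬q} — r is true.
  11. {v, ¬q} — v is true.
  12. {¬r, ¬s} — ¬s is true.
  13. {q, v} — q is true.
  14. {¬p, t} — t is true.
  15. {q, ¬u} — q is true.
  16. {q, t} — q is true.
  17. {u, ¬s} — ¬s is true.
  18. {¬u, r} — r is true.
  19. {¬p, ¬s} — ¬s is true.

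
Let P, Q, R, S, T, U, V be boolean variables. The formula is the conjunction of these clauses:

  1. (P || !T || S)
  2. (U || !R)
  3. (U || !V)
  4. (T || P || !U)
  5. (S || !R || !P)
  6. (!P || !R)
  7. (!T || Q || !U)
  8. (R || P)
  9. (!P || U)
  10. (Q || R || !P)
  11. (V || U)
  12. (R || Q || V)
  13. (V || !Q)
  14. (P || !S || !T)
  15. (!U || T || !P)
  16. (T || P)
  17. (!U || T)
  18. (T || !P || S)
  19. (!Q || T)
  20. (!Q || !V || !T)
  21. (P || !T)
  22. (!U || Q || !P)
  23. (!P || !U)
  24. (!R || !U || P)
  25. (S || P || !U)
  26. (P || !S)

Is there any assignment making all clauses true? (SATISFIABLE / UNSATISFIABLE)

P = True:
  propagation gives R=False, U=True; an empty clause results — contradiction.
P = False:
  propagation gives R=True, U=True; an empty clause results — contradiction.
Every branch closes, so no satisfying assignment exists.

UNSATISFIABLE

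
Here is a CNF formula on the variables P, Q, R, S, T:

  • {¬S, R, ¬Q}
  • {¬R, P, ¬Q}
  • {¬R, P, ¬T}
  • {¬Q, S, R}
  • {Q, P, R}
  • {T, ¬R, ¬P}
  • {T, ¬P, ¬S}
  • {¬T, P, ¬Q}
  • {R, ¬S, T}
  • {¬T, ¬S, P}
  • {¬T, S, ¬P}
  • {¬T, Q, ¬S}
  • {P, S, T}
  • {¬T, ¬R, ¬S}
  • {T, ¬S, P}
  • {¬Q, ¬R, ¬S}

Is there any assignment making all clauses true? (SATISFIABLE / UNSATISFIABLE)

Try P = True.
Try Q = False.
Set R = False and propagate.
For the remaining variables, S = False, T = False works.
Every clause has at least one true literal under this assignment.
So P=T  Q=F  R=F  S=F  T=F is a satisfying assignment.

SATISFIABLE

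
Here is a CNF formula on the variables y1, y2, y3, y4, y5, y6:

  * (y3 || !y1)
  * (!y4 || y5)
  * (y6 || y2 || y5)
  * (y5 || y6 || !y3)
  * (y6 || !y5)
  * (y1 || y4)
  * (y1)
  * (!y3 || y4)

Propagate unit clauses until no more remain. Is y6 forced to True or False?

(y1) stands alone — y1 = True.
From (y3 || !y1) and y1 = True: y3 = True.
In (y4 || !y3), !y3 is now false; y4 must hold, so y4 = True.
From (y5 || !y4) and y4 = True: y5 = True.
In (y6 || !y5), !y5 is now false; y6 must hold, so y6 = True.

True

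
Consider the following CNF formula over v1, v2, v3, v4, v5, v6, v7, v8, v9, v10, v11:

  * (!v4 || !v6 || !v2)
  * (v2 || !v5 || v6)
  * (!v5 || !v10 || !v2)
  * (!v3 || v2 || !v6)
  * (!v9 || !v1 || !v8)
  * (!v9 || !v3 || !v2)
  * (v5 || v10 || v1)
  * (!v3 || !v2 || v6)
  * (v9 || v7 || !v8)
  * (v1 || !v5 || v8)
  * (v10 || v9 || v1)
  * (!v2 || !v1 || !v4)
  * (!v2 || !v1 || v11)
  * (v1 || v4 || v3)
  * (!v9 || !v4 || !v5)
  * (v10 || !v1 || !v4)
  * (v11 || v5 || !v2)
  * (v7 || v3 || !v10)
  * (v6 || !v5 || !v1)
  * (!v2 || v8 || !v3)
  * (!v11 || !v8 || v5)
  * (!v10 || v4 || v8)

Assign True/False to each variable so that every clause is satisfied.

Branch on v1: take v1 = True.
Try v2 = True.
  then v4 is forced to False.
  then v11 is forced to True.
The remaining clauses are satisfied by v3 = False, v5 = False, v6 = False, v7 = False, v8 = False, v9 = False, v10 = False.

v1=True, v2=True, v3=False, v4=False, v5=False, v6=False, v7=False, v8=False, v9=False, v10=False, v11=True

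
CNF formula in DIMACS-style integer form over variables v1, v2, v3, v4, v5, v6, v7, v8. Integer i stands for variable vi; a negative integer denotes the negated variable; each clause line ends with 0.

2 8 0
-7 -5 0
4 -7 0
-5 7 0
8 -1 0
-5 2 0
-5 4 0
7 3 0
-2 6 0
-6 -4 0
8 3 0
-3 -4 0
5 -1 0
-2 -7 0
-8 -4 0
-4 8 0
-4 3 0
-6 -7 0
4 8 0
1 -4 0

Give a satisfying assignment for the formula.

Branch on v1: take v1 = False.
  then v4 is forced to False.
  then v7 is forced to False.
  then v5 is forced to False.
  then v3 is forced to True.
  then v8 is forced to True.
For the remaining variables, v2 = True, v6 = True works.

v1=F, v2=T, v3=T, v4=F, v5=F, v6=T, v7=F, v8=T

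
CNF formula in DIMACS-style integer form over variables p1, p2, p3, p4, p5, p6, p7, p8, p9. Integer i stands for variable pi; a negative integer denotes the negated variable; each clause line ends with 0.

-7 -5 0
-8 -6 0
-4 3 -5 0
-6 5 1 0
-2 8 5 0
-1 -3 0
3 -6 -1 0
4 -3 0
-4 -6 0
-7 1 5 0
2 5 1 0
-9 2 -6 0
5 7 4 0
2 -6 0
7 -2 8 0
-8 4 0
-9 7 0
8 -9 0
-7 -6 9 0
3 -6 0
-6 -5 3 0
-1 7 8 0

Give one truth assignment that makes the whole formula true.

p6 occurs only negated in the remaining clauses — set p6 = False.
Try p1 = False.
For the remaining variables, p2 = True, p3 = True, p4 = True, p5 = True, p7 = False, p8 = True, p9 = False works.

p1=0, p2=1, p3=1, p4=1, p5=1, p6=0, p7=0, p8=1, p9=0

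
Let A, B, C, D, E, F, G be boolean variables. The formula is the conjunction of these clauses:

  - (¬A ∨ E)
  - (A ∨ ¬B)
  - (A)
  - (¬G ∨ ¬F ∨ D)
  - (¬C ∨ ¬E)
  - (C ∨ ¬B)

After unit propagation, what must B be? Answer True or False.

False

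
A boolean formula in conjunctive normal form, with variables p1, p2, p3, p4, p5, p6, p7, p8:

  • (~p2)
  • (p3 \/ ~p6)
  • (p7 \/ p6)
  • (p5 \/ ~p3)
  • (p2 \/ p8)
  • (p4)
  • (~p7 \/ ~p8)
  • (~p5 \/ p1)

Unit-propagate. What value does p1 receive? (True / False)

True

(~p2) is a unit clause: p2 = False.
From (p2 \/ p8) and p2 = False: p8 = True.
(p4) is a unit clause: p4 = True.
(~p7 \/ ~p8) with p8 = True leaves only ~p7, so p7 = False.
(p6 \/ p7): since p7 = False, the clause reduces to (p6). p6 = True.
(p3 \/ ~p6): since p6 = True, the clause reduces to (p3). p3 = True.
In (p5 \/ ~p3), ~p3 is now false; p5 must hold, so p5 = True.
In (~p5 \/ p1), ~p5 is now false; p1 must hold, so p1 = True.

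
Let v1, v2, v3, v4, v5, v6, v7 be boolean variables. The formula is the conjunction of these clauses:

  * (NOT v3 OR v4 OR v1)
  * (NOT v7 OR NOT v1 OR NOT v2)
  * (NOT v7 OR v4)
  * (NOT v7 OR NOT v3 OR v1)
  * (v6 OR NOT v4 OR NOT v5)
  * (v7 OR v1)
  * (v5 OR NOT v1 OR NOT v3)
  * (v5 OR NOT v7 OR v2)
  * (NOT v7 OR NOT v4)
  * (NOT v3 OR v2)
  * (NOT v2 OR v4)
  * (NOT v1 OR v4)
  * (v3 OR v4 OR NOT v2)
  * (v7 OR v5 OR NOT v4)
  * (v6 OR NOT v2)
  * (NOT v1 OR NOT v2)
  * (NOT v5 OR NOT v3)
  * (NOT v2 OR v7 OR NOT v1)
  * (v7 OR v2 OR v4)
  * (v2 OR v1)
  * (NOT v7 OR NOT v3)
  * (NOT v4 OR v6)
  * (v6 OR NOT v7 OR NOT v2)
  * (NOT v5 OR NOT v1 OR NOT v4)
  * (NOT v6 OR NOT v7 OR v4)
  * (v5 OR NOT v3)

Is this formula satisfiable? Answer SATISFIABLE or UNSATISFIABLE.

UNSATISFIABLE

v4 = True:
  propagation gives v7=False, v1=True, v5=True; an empty clause results — contradiction.
v4 = False:
  propagation gives v7=False, v1=True; an empty clause results — contradiction.
Every branch closes, so no satisfying assignment exists.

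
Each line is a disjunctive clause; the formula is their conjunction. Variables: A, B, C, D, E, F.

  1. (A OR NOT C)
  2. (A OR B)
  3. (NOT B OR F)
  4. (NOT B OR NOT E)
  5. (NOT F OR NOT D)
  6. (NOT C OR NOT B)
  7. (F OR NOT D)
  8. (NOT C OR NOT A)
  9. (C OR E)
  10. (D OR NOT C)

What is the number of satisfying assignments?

2

The models are:
  A=1 B=0 C=0 D=0 E=1 F=0
  A=1 B=0 C=0 D=0 E=1 F=1
Count: 2.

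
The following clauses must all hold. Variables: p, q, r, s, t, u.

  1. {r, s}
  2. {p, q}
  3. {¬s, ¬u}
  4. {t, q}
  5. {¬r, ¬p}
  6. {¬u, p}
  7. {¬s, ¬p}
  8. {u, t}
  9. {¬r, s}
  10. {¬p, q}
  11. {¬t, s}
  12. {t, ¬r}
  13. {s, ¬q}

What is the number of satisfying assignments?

2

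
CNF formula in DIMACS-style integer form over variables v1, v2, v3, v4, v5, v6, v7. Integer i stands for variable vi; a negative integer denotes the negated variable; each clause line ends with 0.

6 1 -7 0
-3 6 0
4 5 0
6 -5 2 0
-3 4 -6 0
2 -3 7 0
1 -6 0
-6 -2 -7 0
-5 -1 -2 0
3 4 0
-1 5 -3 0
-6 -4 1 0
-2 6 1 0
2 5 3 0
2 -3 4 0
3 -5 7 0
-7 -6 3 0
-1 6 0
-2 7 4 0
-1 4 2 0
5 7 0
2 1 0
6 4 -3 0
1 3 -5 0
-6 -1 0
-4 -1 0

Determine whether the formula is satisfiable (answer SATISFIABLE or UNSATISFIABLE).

v1 = True:
  propagation gives v6=True; an empty clause results — contradiction.
v1 = False:
  propagation gives v6=False, v7=False, v3=False, v4=True; an empty clause results — contradiction.
Every branch closes, so no satisfying assignment exists.

UNSATISFIABLE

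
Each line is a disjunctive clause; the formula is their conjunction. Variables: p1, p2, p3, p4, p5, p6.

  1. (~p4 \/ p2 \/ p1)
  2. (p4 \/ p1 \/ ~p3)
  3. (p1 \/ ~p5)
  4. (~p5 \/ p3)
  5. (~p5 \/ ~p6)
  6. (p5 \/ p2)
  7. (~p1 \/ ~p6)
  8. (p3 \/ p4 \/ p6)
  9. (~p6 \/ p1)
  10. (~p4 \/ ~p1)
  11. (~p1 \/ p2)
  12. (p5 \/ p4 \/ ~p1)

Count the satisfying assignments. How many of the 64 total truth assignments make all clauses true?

Satisfying assignments:
  p1=0 p2=1 p3=0 p4=1 p5=0 p6=0
  p1=0 p2=1 p3=1 p4=1 p5=0 p6=0
  p1=1 p2=1 p3=1 p4=0 p5=1 p6=0
Count: 3.

3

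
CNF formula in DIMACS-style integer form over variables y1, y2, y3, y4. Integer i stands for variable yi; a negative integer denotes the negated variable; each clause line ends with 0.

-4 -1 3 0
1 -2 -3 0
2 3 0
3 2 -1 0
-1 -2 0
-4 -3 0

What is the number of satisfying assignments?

4

Satisfying assignments:
  y1=0 y2=0 y3=1 y4=0
  y1=0 y2=1 y3=0 y4=0
  y1=0 y2=1 y3=0 y4=1
  y1=1 y2=0 y3=1 y4=0
Count: 4.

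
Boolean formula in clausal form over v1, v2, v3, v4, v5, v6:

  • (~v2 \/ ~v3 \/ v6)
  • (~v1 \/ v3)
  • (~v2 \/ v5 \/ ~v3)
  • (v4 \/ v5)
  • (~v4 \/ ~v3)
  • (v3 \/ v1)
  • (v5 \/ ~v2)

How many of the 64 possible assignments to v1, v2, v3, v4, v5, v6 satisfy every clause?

Satisfying assignments:
  v1=F v2=F v3=T v4=F v5=T v6=F
  v1=F v2=F v3=T v4=F v5=T v6=T
  v1=F v2=T v3=T v4=F v5=T v6=T
  v1=T v2=F v3=T v4=F v5=T v6=F
  v1=T v2=F v3=T v4=F v5=T v6=T
  v1=T v2=T v3=T v4=F v5=T v6=T
That's 6 in total.

6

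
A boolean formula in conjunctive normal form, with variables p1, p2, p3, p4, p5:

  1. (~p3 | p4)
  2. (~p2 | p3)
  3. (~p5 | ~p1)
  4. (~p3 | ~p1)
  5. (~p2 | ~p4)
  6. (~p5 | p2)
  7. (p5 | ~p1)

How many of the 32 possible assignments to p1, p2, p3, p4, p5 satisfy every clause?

3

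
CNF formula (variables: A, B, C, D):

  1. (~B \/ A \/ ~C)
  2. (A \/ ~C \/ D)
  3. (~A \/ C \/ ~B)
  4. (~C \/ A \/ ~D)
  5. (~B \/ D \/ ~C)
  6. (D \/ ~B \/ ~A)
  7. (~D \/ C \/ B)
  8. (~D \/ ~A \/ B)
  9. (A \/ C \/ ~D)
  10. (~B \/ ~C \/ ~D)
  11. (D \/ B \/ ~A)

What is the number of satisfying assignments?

2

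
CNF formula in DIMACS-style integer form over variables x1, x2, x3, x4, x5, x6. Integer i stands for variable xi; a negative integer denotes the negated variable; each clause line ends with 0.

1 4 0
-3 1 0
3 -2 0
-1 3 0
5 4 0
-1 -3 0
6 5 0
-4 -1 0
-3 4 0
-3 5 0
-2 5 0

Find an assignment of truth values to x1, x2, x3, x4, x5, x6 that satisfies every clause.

x1 = False, x2 = False, x3 = False, x4 = True, x5 = False, x6 = True

Check each clause:
  1. {x1, x4} — x4 is true.
  2. {¬x3, x1} — ¬x3 is true.
  3. {¬x2, x3} — ¬x2 is true.
  4. {x3, ¬x1} — ¬x1 is true.
  5. {x5, x4} — x4 is true.
  6. {¬x3, ¬x1} — ¬x3 is true.
  7. {x6, x5} — x6 is true.
  8. {¬x4, ¬x1} — ¬x1 is true.
  9. {¬x3, x4} — x4 is true.
  10. {x5, ¬x3} — ¬x3 is true.
  11. {¬x2, x5} — ¬x2 is true.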